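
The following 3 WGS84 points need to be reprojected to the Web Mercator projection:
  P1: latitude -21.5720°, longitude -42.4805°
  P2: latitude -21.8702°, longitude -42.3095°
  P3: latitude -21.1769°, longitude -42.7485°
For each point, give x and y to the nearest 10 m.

P1: x -4728910 m, y -2460220 m; P2: x -4709870 m, y -2495950 m; P3: x -4758740 m, y -2412980 m

Web Mercator: x = R·λ, y = R·ln tan(π/4+φ/2), R = 6378137 m.
P1 (-21.5720°, -42.4805°) → (-4728907.629, -2460215.638) m.
P2 (-21.8702°, -42.3095°) → (-4709871.996, -2495948.310) m.
P3 (-21.1769°, -42.7485°) → (-4758741.252, -2412984.566) m.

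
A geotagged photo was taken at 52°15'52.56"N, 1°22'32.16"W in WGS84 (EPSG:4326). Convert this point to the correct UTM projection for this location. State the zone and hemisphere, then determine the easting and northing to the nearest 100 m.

Longitude -1.3756° lies in the 6° band [-6°, 0°), giving zone 30; latitude is north of the equator, so 30N.
Zone 30 central meridian λ₀ = 6×30 − 183 = -3°; Δλ = +1.6244°.
Transverse Mercator on WGS84 with k₀ = 0.9996 gives E = 610853.547 m, N = 5791711.332 m.

Zone 30N: E 610900 m, N 5791700 m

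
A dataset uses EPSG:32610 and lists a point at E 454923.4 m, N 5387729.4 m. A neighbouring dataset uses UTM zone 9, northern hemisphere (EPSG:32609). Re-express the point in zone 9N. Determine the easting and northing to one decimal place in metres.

UTM 10N → geographic: φ = 48.64100024°, λ = -123.61190030°.
UTM 9N (λ₀ = -129°) forward: E = 896849.574 m, N = 5401573.995 m.

E 896849.6 m, N 5401574.0 m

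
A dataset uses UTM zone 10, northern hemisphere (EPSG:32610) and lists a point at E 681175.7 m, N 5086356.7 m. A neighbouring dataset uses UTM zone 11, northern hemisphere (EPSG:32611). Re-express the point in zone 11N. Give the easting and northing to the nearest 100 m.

E 215800 m, N 5090200 m

UTM 10N → geographic: φ = 45.90689963°, λ = -120.66410050°.
UTM 11N (λ₀ = -117°) forward: E = 215810.695 m, N = 5090234.297 m.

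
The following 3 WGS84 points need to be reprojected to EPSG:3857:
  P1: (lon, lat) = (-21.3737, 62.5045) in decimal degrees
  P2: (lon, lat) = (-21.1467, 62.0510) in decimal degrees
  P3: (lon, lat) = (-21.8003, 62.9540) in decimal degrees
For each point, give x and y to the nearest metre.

Web Mercator: x = R·λ, y = R·ln tan(π/4+φ/2), R = 6378137 m.
P1 (62.5045°, -21.3737°) → (-2379309.400, 8979771.272) m.
P2 (62.0510°, -21.1467°) → (-2354039.876, 8871245.881) m.
P3 (62.9540°, -21.8003°) → (-2426798.295, 9088980.479) m.

P1: x -2379309 m, y 8979771 m; P2: x -2354040 m, y 8871246 m; P3: x -2426798 m, y 9088980 m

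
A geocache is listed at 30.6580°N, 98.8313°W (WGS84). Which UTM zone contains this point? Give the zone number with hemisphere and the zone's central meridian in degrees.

UTM zone = ⌊(λ + 180)/6⌋ + 1; -98.8313° ∈ [-102°, -96°) → zone 14.
Hemisphere: N (φ ≥ 0).
Central meridian λ₀ = 6×14 − 183 = -99°.

Zone 14N, central meridian -99°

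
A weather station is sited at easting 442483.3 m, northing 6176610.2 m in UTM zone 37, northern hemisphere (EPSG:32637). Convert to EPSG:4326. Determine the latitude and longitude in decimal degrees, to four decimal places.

Zone 37N: λ₀ = 39°, k₀ = 0.9996, false easting 500000 m.
Meridian distance M = (N − FN)/k₀ = 6179081.8 m.
Inverse transverse Mercator on WGS84 gives φ = 55.73179969°, λ = 38.08410064°.

lat 55.7318°, lon 38.0841°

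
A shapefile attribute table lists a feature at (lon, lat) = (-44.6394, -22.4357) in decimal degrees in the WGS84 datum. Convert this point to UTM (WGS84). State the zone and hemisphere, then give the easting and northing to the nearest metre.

Longitude -44.6394° lies in the 6° band [-48°, -42°), giving zone 23; latitude is south of the equator, so 23S.
Zone 23 central meridian λ₀ = 6×23 − 183 = -45°; Δλ = +0.3606°.
Transverse Mercator on WGS84 with k₀ = 0.9996 gives E = 537106.840 m, N = 7518901.309 m.

Zone 23S: E 537107 m, N 7518901 m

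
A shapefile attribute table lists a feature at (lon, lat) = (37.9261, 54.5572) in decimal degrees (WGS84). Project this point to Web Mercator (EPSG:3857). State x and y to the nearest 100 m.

x 4221900 m, y 7276400 m

Web Mercator is spherical with R = a = 6378137 m.
x = R·λ = 6378137 × 0.661935317 = 4221914.140 m.
y = R·ln tan(π/4 + φ/2) = 6378137 × 1.140834325 = 7276397.616 m.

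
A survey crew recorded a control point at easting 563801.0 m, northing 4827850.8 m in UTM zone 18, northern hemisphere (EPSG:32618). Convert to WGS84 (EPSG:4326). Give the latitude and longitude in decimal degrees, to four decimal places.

Zone 18N: λ₀ = -75°, k₀ = 0.9996, false easting 500000 m.
Meridian distance M = (N − FN)/k₀ = 4829782.7 m.
Inverse transverse Mercator on WGS84 gives φ = 43.60090026°, λ = -74.20950026°.

lat 43.6009°, lon -74.2095°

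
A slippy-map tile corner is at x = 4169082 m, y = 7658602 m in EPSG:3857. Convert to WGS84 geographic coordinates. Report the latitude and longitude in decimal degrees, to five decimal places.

lat 56.50000°, lon 37.45150°

R = 6378137 m. λ = x/R = 37.45150081°.
φ = 2·arctan(exp(y/R)) − 90° = 2·arctan(3.32264) − 90° = 56.49999855°.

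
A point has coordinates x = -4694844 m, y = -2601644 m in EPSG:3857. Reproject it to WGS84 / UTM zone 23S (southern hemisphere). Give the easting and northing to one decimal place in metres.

Web Mercator inverse (R = 6378137 m) → φ = -22.74859801°, λ = -42.17450122°.
UTM 23S forward: E = 790177.905 m, N = 7481541.652 m.

E 790177.9 m, N 7481541.7 m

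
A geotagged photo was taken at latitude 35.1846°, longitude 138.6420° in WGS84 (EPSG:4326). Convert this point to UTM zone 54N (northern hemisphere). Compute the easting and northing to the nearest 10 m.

Zone 54 central meridian λ₀ = 6×54 − 183 = 141°; Δλ = -2.3580°.
Transverse Mercator on WGS84 with k₀ = 0.9996 gives E = 285292.421 m, N = 3896061.445 m.

E 285290 m, N 3896060 m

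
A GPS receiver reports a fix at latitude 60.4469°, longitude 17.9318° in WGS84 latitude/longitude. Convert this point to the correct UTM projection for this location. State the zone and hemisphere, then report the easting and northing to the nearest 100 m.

Longitude 17.9318° lies in the 6° band [12°, 18°), giving zone 33; latitude is north of the equator, so 33N.
Zone 33 central meridian λ₀ = 6×33 − 183 = 15°; Δλ = +2.9318°.
Transverse Mercator on WGS84 with k₀ = 0.9996 gives E = 661282.323 m, N = 6704773.811 m.

Zone 33N: E 661300 m, N 6704800 m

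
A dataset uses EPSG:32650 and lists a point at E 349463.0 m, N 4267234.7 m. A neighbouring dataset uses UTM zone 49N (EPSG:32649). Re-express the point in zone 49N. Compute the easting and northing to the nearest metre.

E 872438 m, N 4274482 m

UTM 50N → geographic: φ = 38.54079963°, λ = 115.27270045°.
UTM 49N (λ₀ = 111°) forward: E = 872437.939 m, N = 4274482.134 m.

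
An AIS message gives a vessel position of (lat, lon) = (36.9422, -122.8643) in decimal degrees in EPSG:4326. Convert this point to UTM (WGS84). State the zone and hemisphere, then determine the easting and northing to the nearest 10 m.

Longitude -122.8643° lies in the 6° band [-126°, -120°), giving zone 10; latitude is north of the equator, so 10N.
Zone 10 central meridian λ₀ = 6×10 − 183 = -123°; Δλ = +0.1357°.
Transverse Mercator on WGS84 with k₀ = 0.9996 gives E = 512083.189 m, N = 4088469.060 m.

Zone 10N: E 512080 m, N 4088470 m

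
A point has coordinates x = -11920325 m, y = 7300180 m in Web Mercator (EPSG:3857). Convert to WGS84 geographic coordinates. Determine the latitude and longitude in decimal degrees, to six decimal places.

lat 54.680900°, lon -107.082101°

R = 6378137 m. λ = x/R = -107.08210139°.
φ = 2·arctan(exp(y/R)) − 90° = 2·arctan(3.14107) − 90° = 54.68090006°.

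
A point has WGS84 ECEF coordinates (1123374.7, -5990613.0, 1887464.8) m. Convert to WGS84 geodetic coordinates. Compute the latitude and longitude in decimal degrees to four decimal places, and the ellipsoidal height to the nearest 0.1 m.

lat 17.3153°, lon -79.3791°, h 4333.6 m

λ = atan2(Y, X) = -79.37909960°; p = √(X²+Y²) = 6095032.0 m.
Bowring's method on WGS84 (a = 6378137 m, b = 6356752.314 m) gives φ = 17.31529981°, h = 4333.635 m.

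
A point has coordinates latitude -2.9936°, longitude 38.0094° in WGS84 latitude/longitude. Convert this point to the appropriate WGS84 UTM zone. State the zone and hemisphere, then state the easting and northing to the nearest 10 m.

Longitude 38.0094° lies in the 6° band [36°, 42°), giving zone 37; latitude is south of the equator, so 37S.
Zone 37 central meridian λ₀ = 6×37 − 183 = 39°; Δλ = -0.9906°.
Transverse Mercator on WGS84 with k₀ = 0.9996 gives E = 389914.947 m, N = 9669064.529 m.

Zone 37S: E 389910 m, N 9669060 m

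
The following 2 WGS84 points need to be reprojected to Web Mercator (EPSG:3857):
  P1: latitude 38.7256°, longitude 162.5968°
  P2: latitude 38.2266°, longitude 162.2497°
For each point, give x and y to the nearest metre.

Web Mercator: x = R·λ, y = R·ln tan(π/4+φ/2), R = 6378137 m.
P1 (38.7256°, 162.5968°) → (18100192.981, 4682441.998) m.
P2 (38.2266°, 162.2497°) → (18061553.985, 4611486.435) m.

P1: x 18100193 m, y 4682442 m; P2: x 18061554 m, y 4611486 m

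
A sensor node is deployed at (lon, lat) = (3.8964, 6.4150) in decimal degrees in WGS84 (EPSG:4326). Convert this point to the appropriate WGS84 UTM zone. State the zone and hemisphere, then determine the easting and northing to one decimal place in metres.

Longitude 3.8964° lies in the 6° band [0°, 6°), giving zone 31; latitude is north of the equator, so 31N.
Zone 31 central meridian λ₀ = 6×31 − 183 = 3°; Δλ = +0.8964°.
Transverse Mercator on WGS84 with k₀ = 0.9996 gives E = 599130.444 m, N = 709166.571 m.

Zone 31N: E 599130.4 m, N 709166.6 m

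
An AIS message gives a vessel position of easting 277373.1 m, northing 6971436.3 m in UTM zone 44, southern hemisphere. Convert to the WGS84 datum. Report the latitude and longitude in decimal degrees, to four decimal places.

Zone 44S: λ₀ = 81°, k₀ = 0.9996, false easting 500000 m, false northing 10000000 m.
Meridian distance M = (N − FN)/k₀ = -3029775.6 m.
Inverse transverse Mercator on WGS84 gives φ = -27.36219961°, λ = 78.74920033°.

lat -27.3622°, lon 78.7492°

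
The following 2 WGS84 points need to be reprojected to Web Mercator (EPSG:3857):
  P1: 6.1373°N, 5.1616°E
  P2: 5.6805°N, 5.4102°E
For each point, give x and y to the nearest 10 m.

Web Mercator: x = R·λ, y = R·ln tan(π/4+φ/2), R = 6378137 m.
P1 (6.1373°, 5.1616°) → (574586.684, 684511.363) m.
P2 (5.6805°, 5.4102°) → (602260.709, 633388.860) m.

P1: x 574590 m, y 684510 m; P2: x 602260 m, y 633390 m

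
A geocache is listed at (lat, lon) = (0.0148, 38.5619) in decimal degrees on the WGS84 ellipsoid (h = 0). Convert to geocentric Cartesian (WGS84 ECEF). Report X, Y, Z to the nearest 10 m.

X 4987290 m, Y 3975870 m, Z 1640 m

WGS84: a = 6378137 m, e² = 0.006694380; N(φ) = a/√(1−e²sin²φ) = 6378137.001 m.
X = (N+h)·cosφ·cosλ = 4987289.417 m; Y = (N+h)·cosφ·sinλ = 3975873.887 m; Z = (N(1−e²)+h)·sinφ = 1636.499 m.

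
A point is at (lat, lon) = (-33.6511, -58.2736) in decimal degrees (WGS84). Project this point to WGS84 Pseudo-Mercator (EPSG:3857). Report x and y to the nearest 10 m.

x -6486990 m, y -3982050 m

Web Mercator is spherical with R = a = 6378137 m.
x = R·λ = 6378137 × -1.017066187 = -6486987.479 m.
y = R·ln tan(π/4 + φ/2) = 6378137 × -0.624327910 = -3982048.943 m.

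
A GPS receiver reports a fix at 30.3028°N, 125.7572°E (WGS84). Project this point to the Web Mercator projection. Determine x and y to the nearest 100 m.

x 13999200 m, y 3542500 m

Web Mercator is spherical with R = a = 6378137 m.
x = R·λ = 6378137 × 2.194877198 = 13999227.468 m.
y = R·ln tan(π/4 + φ/2) = 6378137 × 0.555417929 = 3542531.643 m.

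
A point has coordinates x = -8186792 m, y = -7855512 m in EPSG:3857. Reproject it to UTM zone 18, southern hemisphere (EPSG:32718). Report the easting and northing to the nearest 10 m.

Web Mercator inverse (R = 6378137 m) → φ = -57.46379907°, λ = -73.54320382°.
UTM 18S forward: E = 587389.476 m, N = 3630047.519 m.

E 587390 m, N 3630050 m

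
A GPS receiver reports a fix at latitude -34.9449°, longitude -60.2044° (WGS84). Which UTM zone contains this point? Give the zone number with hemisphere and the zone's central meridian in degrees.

Zone 20S, central meridian -63°

UTM zone = ⌊(λ + 180)/6⌋ + 1; -60.2044° ∈ [-66°, -60°) → zone 20.
Hemisphere: S (φ < 0).
Central meridian λ₀ = 6×20 − 183 = -63°.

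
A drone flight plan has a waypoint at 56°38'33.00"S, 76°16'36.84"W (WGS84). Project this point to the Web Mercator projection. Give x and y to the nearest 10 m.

x -8491110 m, y -7687400 m

Web Mercator is spherical with R = a = 6378137 m.
x = R·λ = 6378137 × -1.331283048 = -8491105.667 m.
y = R·ln tan(π/4 + φ/2) = 6378137 × -1.205273124 = -7687397.106 m.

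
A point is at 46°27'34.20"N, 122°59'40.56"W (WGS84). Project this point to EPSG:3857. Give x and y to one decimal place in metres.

x -13691696.2 m, y 5854292.7 m

Web Mercator is spherical with R = a = 6378137 m.
x = R·λ = 6378137 × -2.146660732 = -13691696.242 m.
y = R·ln tan(π/4 + φ/2) = 6378137 × 0.917868757 = 5854292.679 m.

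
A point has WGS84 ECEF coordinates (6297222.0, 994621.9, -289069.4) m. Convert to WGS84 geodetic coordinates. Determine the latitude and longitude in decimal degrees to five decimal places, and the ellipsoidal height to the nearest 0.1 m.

λ = atan2(Y, X) = 8.97550007°; p = √(X²+Y²) = 6375286.5 m.
Bowring's method on WGS84 (a = 6378137 m, b = 6356752.314 m) gives φ = -2.61359966°, h = 3743.725 m.

lat -2.61360°, lon 8.97550°, h 3743.7 m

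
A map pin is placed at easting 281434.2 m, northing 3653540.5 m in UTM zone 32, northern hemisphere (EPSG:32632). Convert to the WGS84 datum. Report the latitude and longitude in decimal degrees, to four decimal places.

Zone 32N: λ₀ = 9°, k₀ = 0.9996, false easting 500000 m.
Meridian distance M = (N − FN)/k₀ = 3655002.5 m.
Inverse transverse Mercator on WGS84 gives φ = 32.99840011°, λ = 6.66060045°.

lat 32.9984°, lon 6.6606°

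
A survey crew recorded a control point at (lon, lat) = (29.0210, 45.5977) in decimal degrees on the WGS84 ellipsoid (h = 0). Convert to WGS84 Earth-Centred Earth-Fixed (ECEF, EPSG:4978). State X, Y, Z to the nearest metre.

WGS84: a = 6378137 m, e² = 0.006694380; N(φ) = a/√(1−e²sin²φ) = 6389062.116 m.
X = (N+h)·cosφ·cosλ = 3909084.145 m; Y = (N+h)·cosφ·sinλ = 2168714.085 m; Z = (N(1−e²)+h)·sinφ = 4534073.508 m.

X 3909084 m, Y 2168714 m, Z 4534074 m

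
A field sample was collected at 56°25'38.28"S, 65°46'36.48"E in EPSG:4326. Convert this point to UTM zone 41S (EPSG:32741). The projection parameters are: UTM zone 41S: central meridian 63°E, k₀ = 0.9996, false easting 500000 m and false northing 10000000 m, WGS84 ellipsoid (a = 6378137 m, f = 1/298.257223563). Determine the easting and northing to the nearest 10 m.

E 671240 m, N 3742900 m

Zone 41 central meridian λ₀ = 6×41 − 183 = 63°; Δλ = +2.7768°.
Transverse Mercator on WGS84 with k₀ = 0.9996 gives E = 671241.278 m, N = 3742902.993 m.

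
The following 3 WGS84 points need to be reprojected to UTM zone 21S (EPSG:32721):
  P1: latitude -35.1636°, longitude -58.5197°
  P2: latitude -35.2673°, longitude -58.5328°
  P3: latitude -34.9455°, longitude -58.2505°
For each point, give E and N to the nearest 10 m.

P1: E 361600 m, N 6107760 m; P2: E 360580 m, N 6096240 m; P3: E 385810 m, N 6132290 m

UTM zone 21S: λ₀ = -57°, k₀ = 0.9996.
P1 (-35.1636°, -58.5197°) → (361595.927, 6107756.838) m.
P2 (-35.2673°, -58.5328°) → (360580.249, 6096236.794) m.
P3 (-34.9455°, -58.2505°) → (385811.054, 6132286.918) m.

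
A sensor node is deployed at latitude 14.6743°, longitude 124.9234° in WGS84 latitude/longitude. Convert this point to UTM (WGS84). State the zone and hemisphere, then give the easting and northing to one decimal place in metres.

Longitude 124.9234° lies in the 6° band [120°, 126°), giving zone 51; latitude is north of the equator, so 51N.
Zone 51 central meridian λ₀ = 6×51 − 183 = 123°; Δλ = +1.9234°.
Transverse Mercator on WGS84 with k₀ = 0.9996 gives E = 707123.672 m, N = 1623183.571 m.

Zone 51N: E 707123.7 m, N 1623183.6 m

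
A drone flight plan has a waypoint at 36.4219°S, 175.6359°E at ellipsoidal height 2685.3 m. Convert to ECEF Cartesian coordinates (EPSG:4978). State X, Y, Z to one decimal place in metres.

WGS84: a = 6378137 m, e² = 0.006694380; N(φ) = a/√(1−e²sin²φ) = 6385676.049 m.
X = (N+h)·cosφ·cosλ = -5125598.798 m; Y = (N+h)·cosφ·sinλ = 391162.911 m; Z = (N(1−e²)+h)·sinφ = -3767558.691 m.

X -5125598.8 m, Y 391162.9 m, Z -3767558.7 m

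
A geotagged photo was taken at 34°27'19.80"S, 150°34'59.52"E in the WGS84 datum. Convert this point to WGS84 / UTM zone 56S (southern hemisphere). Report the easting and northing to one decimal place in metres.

E 277988.2 m, N 6184687.2 m

Zone 56 central meridian λ₀ = 6×56 − 183 = 153°; Δλ = -2.4168°.
Transverse Mercator on WGS84 with k₀ = 0.9996 gives E = 277988.208 m, N = 6184687.157 m.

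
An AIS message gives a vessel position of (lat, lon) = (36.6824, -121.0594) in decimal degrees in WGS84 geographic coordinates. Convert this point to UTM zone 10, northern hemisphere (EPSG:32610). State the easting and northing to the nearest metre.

E 673392 m, N 4061395 m

Zone 10 central meridian λ₀ = 6×10 − 183 = -123°; Δλ = +1.9406°.
Transverse Mercator on WGS84 with k₀ = 0.9996 gives E = 673392.026 m, N = 4061395.433 m.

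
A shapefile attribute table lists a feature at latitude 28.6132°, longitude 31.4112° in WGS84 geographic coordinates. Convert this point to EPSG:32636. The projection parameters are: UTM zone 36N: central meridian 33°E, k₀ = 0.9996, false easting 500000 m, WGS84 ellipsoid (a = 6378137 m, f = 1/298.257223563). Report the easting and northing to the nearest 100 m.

Zone 36 central meridian λ₀ = 6×36 − 183 = 33°; Δλ = -1.5888°.
Transverse Mercator on WGS84 with k₀ = 0.9996 gives E = 344667.545 m, N = 3166164.270 m.

E 344700 m, N 3166200 m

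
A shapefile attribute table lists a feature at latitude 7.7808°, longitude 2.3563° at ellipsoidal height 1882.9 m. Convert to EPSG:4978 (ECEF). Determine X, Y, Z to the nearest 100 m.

WGS84: a = 6378137 m, e² = 0.006694380; N(φ) = a/√(1−e²sin²φ) = 6378528.333 m.
X = (N+h)·cosφ·cosλ = 6316323.361 m; Y = (N+h)·cosφ·sinλ = 259906.560 m; Z = (N(1−e²)+h)·sinφ = 858021.882 m.

X 6316300 m, Y 259900 m, Z 858000 m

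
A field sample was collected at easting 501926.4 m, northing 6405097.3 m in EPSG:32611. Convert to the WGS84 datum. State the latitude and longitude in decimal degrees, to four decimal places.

Zone 11N: λ₀ = -117°, k₀ = 0.9996, false easting 500000 m.
Meridian distance M = (N − FN)/k₀ = 6407660.4 m.
Inverse transverse Mercator on WGS84 gives φ = 57.78790030°, λ = -116.96760083°.

lat 57.7879°, lon -116.9676°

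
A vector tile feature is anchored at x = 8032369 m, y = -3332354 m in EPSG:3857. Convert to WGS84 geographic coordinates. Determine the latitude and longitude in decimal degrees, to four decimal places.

R = 6378137 m. λ = x/R = 72.15599840°.
φ = 2·arctan(exp(y/R)) − 90° = 2·arctan(0.59306) − 90° = -28.65930305°.

lat -28.6593°, lon 72.1560°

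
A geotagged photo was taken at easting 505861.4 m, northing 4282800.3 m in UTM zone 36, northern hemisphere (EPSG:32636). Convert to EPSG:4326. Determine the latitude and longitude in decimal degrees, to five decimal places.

lat 38.69380°, lon 33.06740°

Zone 36N: λ₀ = 33°, k₀ = 0.9996, false easting 500000 m.
Meridian distance M = (N − FN)/k₀ = 4284514.1 m.
Inverse transverse Mercator on WGS84 gives φ = 38.69380010°, λ = 33.06740051°.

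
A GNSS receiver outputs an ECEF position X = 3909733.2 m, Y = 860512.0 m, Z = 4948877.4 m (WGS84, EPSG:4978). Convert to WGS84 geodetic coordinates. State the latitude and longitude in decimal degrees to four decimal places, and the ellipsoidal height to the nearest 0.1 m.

λ = atan2(Y, X) = 12.41260005°; p = √(X²+Y²) = 4003310.5 m.
Bowring's method on WGS84 (a = 6378137 m, b = 6356752.314 m) gives φ = 51.21749985°, h = 180.728 m.

lat 51.2175°, lon 12.4126°, h 180.7 m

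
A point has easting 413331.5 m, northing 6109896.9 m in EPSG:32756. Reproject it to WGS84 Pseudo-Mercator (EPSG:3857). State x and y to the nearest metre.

Unproject from UTM 56S (λ₀ = 153°) → φ = -35.15009976°, λ = 152.04849948°.
Web Mercator (R = 6378137 m): x = 16925961.538 m, y = -4184297.857 m.

x 16925962 m, y -4184298 m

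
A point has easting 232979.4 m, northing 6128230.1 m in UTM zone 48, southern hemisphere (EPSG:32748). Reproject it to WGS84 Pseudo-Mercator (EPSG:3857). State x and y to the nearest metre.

x 11363037 m, y -4157537 m

Unproject from UTM 48S (λ₀ = 105°) → φ = -34.95330022°, λ = 102.07590017°.
Web Mercator (R = 6378137 m): x = 11363037.229 m, y = -4157536.639 m.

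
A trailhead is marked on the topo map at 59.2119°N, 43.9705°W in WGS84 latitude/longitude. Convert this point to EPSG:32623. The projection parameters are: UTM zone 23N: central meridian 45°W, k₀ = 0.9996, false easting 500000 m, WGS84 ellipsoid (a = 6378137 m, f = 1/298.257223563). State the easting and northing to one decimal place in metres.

E 558781.8 m, N 6564101.3 m

Zone 23 central meridian λ₀ = 6×23 − 183 = -45°; Δλ = +1.0295°.
Transverse Mercator on WGS84 with k₀ = 0.9996 gives E = 558781.833 m, N = 6564101.283 m.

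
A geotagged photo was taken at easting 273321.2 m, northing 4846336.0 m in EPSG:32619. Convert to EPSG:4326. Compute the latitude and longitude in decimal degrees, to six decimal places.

Zone 19N: λ₀ = -69°, k₀ = 0.9996, false easting 500000 m.
Meridian distance M = (N − FN)/k₀ = 4848275.3 m.
Inverse transverse Mercator on WGS84 gives φ = 43.73540039°, λ = -71.81480053°.

lat 43.735400°, lon -71.814801°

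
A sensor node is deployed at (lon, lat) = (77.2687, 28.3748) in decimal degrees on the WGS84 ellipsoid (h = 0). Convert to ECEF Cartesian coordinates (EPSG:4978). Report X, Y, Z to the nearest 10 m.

X 1237670 m, Y 5478020 m, Z 3013120 m

WGS84: a = 6378137 m, e² = 0.006694380; N(φ) = a/√(1−e²sin²φ) = 6382964.119 m.
X = (N+h)·cosφ·cosλ = 1237671.030 m; Y = (N+h)·cosφ·sinλ = 5478024.235 m; Z = (N(1−e²)+h)·sinφ = 3013115.582 m.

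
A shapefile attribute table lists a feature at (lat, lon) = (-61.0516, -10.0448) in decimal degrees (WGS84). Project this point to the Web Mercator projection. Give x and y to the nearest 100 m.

Web Mercator is spherical with R = a = 6378137 m.
x = R·λ = 6378137 × -0.175314833 = -1118182.021 m.
y = R·ln tan(π/4 + φ/2) = 6378137 × -1.354263943 = -8637680.964 m.

x -1118200 m, y -8637700 m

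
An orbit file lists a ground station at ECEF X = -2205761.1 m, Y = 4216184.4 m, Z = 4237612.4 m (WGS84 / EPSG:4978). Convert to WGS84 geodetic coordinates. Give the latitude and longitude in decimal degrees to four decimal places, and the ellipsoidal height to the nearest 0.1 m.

lat 41.8784°, lon 117.6170°, h 3078.9 m

λ = atan2(Y, X) = 117.61700054°; p = √(X²+Y²) = 4758318.3 m.
Bowring's method on WGS84 (a = 6378137 m, b = 6356752.314 m) gives φ = 41.87839995°, h = 3078.918 m.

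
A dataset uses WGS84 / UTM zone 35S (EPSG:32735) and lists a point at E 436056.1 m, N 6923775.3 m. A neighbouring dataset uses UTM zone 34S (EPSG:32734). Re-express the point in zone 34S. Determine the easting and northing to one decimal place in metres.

UTM 35S → geographic: φ = -27.80909997°, λ = 26.35079996°.
UTM 34S (λ₀ = 21°) forward: E = 1027464.172 m, N = 6912432.179 m.

E 1027464.2 m, N 6912432.2 m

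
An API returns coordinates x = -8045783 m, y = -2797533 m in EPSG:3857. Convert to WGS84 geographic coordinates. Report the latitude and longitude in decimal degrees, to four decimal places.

R = 6378137 m. λ = x/R = -72.27649842°.
φ = 2·arctan(exp(y/R)) − 90° = 2·arctan(0.64493) − 90° = -24.36160034°.

lat -24.3616°, lon -72.2765°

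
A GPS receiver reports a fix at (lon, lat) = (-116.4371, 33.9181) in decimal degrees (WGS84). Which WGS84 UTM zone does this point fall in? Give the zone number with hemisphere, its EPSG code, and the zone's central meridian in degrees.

Zone 11N (EPSG:32611), central meridian -117°

UTM zone = ⌊(λ + 180)/6⌋ + 1; -116.4371° ∈ [-120°, -114°) → zone 11.
Hemisphere: N (φ ≥ 0).
Central meridian λ₀ = 6×11 − 183 = -117°.
EPSG code: 32611.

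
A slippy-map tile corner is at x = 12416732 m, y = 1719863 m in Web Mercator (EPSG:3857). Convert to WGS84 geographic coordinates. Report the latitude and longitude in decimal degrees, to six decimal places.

lat 15.265897°, lon 111.541401°

R = 6378137 m. λ = x/R = 111.54140134°.
φ = 2·arctan(exp(y/R)) − 90° = 2·arctan(1.30951) − 90° = 15.26589705°.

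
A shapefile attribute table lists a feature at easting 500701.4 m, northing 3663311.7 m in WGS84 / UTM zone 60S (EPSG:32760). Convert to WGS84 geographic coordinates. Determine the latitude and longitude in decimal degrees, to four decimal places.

lat -57.1734°, lon 177.0116°

Zone 60S: λ₀ = 177°, k₀ = 0.9996, false easting 500000 m, false northing 10000000 m.
Meridian distance M = (N − FN)/k₀ = -6339224.0 m.
Inverse transverse Mercator on WGS84 gives φ = -57.17339975°, λ = 177.01160009°.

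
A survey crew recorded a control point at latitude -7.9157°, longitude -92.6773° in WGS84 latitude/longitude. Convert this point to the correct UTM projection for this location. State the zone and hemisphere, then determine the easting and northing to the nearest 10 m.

Zone 15S: E 535570 m, N 9125010 m

Longitude -92.6773° lies in the 6° band [-96°, -90°), giving zone 15; latitude is south of the equator, so 15S.
Zone 15 central meridian λ₀ = 6×15 − 183 = -93°; Δλ = +0.3227°.
Transverse Mercator on WGS84 with k₀ = 0.9996 gives E = 535568.727 m, N = 9125007.831 m.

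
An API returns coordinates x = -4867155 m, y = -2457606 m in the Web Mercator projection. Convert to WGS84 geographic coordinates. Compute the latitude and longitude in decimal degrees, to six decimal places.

lat -21.550198°, lon -43.722397°

R = 6378137 m. λ = x/R = -43.72239727°.
φ = 2·arctan(exp(y/R)) − 90° = 2·arctan(0.68023) − 90° = -21.55019761°.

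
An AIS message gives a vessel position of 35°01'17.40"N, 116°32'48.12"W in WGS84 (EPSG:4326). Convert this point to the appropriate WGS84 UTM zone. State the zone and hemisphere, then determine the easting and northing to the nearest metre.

Longitude -116.5467° lies in the 6° band [-120°, -114°), giving zone 11; latitude is north of the equator, so 11N.
Zone 11 central meridian λ₀ = 6×11 − 183 = -117°; Δλ = +0.4533°.
Transverse Mercator on WGS84 with k₀ = 0.9996 gives E = 541353.701 m, N = 3875521.218 m.

Zone 11N: E 541354 m, N 3875521 m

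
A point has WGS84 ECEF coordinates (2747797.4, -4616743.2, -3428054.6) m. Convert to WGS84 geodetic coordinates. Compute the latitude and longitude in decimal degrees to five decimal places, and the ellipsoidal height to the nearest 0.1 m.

λ = atan2(Y, X) = -59.23970000°; p = √(X²+Y²) = 5372588.6 m.
Bowring's method on WGS84 (a = 6378137 m, b = 6356752.314 m) gives φ = -32.71520057°, h = 1161.687 m.

lat -32.71520°, lon -59.23970°, h 1161.7 m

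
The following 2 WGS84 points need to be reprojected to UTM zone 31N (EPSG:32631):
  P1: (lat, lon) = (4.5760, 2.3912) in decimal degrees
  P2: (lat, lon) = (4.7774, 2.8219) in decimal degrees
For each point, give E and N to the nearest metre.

UTM zone 31N: λ₀ = 3°, k₀ = 0.9996.
P1 (4.5760°, 2.3912°) → (432469.043, 505824.901) m.
P2 (4.7774°, 2.8219°) → (480250.291, 528061.070) m.

P1: E 432469 m, N 505825 m; P2: E 480250 m, N 528061 m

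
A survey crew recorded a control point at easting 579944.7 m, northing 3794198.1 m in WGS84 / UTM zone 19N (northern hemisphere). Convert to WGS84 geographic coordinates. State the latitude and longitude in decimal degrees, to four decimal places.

lat 34.2859°, lon -68.1314°

Zone 19N: λ₀ = -69°, k₀ = 0.9996, false easting 500000 m.
Meridian distance M = (N − FN)/k₀ = 3795716.4 m.
Inverse transverse Mercator on WGS84 gives φ = 34.28589984°, λ = -68.13140027°.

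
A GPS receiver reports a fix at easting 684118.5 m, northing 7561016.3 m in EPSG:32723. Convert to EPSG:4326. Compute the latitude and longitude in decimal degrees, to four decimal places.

Zone 23S: λ₀ = -45°, k₀ = 0.9996, false easting 500000 m, false northing 10000000 m.
Meridian distance M = (N − FN)/k₀ = -2439959.7 m.
Inverse transverse Mercator on WGS84 gives φ = -22.04590031°, λ = -43.21590005°.

lat -22.0459°, lon -43.2159°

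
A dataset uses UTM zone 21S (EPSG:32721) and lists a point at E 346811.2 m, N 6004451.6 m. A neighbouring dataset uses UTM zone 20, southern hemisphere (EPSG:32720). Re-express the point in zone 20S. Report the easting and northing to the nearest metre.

UTM 21S → geographic: φ = -36.09250007°, λ = -58.70159979°.
UTM 20S (λ₀ = -63°) forward: E = 887063.575 m, N = 5997229.512 m.

E 887064 m, N 5997230 m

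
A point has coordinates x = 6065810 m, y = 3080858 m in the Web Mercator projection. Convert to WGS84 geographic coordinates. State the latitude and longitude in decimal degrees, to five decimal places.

R = 6378137 m. λ = x/R = 54.49009834°.
φ = 2·arctan(exp(y/R)) − 90° = 2·arctan(1.62099) − 90° = 26.65840173°.

lat 26.65840°, lon 54.49010°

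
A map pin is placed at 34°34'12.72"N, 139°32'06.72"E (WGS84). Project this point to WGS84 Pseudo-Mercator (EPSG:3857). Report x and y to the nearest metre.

Web Mercator is spherical with R = a = 6378137 m.
x = R·λ = 6378137 × 2.435348662 = 15532987.412 m.
y = R·ln tan(π/4 + φ/2) = 6378137 × 0.643702912 = 4105625.357 m.

x 15532987 m, y 4105625 m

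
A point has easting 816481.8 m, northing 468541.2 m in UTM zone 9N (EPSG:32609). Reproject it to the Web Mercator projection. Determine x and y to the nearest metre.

Unproject from UTM 9N (λ₀ = -129°) → φ = 4.23370004°, λ = -126.14929961°.
Web Mercator (R = 6378137 m): x = -14042875.797 m, y = 471722.798 m.

x -14042876 m, y 471723 m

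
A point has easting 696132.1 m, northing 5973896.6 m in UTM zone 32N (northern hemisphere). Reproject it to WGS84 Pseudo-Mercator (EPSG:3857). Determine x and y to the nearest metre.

x 1334019 m, y 7146783 m

Unproject from UTM 32N (λ₀ = 9°) → φ = 53.87639981°, λ = 11.98370035°.
Web Mercator (R = 6378137 m): x = 1334019.421 m, y = 7146782.563 m.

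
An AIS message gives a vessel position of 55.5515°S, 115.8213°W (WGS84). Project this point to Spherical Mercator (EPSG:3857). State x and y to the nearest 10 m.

Web Mercator is spherical with R = a = 6378137 m.
x = R·λ = 6378137 × -2.021463029 = -12893168.139 m.
y = R·ln tan(π/4 + φ/2) = 6378137 × -1.171132761 = -7469645.196 m.

x -12893170 m, y -7469650 m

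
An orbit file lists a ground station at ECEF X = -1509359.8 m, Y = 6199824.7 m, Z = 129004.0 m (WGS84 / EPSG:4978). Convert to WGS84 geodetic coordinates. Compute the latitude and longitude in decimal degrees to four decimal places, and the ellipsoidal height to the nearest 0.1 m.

λ = atan2(Y, X) = 103.68259999°; p = √(X²+Y²) = 6380908.5 m.
Bowring's method on WGS84 (a = 6378137 m, b = 6356752.314 m) gives φ = 1.16600004°, h = 4084.199 m.

lat 1.1660°, lon 103.6826°, h 4084.2 m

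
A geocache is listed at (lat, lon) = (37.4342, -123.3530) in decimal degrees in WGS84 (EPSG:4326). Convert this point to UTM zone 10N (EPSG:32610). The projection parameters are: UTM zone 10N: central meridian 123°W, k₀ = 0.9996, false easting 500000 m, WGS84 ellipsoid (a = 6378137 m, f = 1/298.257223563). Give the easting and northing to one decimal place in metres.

Zone 10 central meridian λ₀ = 6×10 − 183 = -123°; Δλ = -0.3530°.
Transverse Mercator on WGS84 with k₀ = 0.9996 gives E = 468770.893 m, N = 4143099.833 m.

E 468770.9 m, N 4143099.8 m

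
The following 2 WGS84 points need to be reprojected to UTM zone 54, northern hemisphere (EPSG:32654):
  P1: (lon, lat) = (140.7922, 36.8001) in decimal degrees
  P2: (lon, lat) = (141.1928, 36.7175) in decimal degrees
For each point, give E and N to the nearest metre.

P1: E 481462 m, N 4072717 m; P2: E 517218 m, N 4063552 m

UTM zone 54N: λ₀ = 141°, k₀ = 0.9996.
P1 (36.8001°, 140.7922°) → (481462.473, 4072717.324) m.
P2 (36.7175°, 141.1928°) → (517217.850, 4063551.794) m.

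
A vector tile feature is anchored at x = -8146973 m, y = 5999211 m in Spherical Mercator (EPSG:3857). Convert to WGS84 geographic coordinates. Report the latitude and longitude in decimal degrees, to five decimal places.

R = 6378137 m. λ = x/R = -73.18550365°.
φ = 2·arctan(exp(y/R)) − 90° = 2·arctan(2.56149) − 90° = 47.34890277°.

lat 47.34890°, lon -73.18550°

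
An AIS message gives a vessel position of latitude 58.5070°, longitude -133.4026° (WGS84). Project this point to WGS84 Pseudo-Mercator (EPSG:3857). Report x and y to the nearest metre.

x -14850310 m, y 8074585 m

Web Mercator is spherical with R = a = 6378137 m.
x = R·λ = 6378137 × -2.328314601 = -14850309.502 m.
y = R·ln tan(π/4 + φ/2) = 6378137 × 1.265978628 = 8074585.126 m.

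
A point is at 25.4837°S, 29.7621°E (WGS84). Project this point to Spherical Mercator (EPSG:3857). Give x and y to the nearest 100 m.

Web Mercator is spherical with R = a = 6378137 m.
x = R·λ = 6378137 × 0.519446637 = 3313101.817 m.
y = R·ln tan(π/4 + φ/2) = 6378137 × -0.460208714 = -2935274.229 m.

x 3313100 m, y -2935300 m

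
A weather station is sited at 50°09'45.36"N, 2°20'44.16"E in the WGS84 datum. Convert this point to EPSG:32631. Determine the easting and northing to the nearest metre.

Zone 31 central meridian λ₀ = 6×31 − 183 = 3°; Δλ = -0.6544°.
Transverse Mercator on WGS84 with k₀ = 0.9996 gives E = 453259.613 m, N = 5556914.533 m.

E 453260 m, N 5556915 m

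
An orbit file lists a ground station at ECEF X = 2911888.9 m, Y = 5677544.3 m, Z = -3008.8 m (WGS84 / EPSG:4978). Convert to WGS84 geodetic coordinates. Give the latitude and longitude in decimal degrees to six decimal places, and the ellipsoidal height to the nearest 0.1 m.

λ = atan2(Y, X) = 62.84769977°; p = √(X²+Y²) = 6380721.5 m.
Bowring's method on WGS84 (a = 6378137 m, b = 6356752.314 m) gives φ = -0.02719957°, h = 2585.166 m.

lat -0.027200°, lon 62.847700°, h 2585.2 m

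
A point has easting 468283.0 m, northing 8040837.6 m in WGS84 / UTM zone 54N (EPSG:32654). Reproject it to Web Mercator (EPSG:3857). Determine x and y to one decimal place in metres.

x 15591062.9 m, y 11922122.6 m

Unproject from UTM 54N (λ₀ = 141°) → φ = 72.46310035°, λ = 140.05690143°.
Web Mercator (R = 6378137 m): x = 15591062.9496 m, y = 11922122.604 m.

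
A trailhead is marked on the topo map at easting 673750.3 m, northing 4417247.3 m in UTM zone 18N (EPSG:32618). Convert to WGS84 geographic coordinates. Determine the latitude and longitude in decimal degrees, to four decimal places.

Zone 18N: λ₀ = -75°, k₀ = 0.9996, false easting 500000 m.
Meridian distance M = (N − FN)/k₀ = 4419014.9 m.
Inverse transverse Mercator on WGS84 gives φ = 39.88749995°, λ = -72.96790018°.

lat 39.8875°, lon -72.9679°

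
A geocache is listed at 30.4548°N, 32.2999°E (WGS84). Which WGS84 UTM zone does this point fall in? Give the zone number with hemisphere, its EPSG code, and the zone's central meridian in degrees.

UTM zone = ⌊(λ + 180)/6⌋ + 1; 32.2999° ∈ [30°, 36°) → zone 36.
Hemisphere: N (φ ≥ 0).
Central meridian λ₀ = 6×36 − 183 = 33°.
EPSG code: 32636.

Zone 36N (EPSG:32636), central meridian 33°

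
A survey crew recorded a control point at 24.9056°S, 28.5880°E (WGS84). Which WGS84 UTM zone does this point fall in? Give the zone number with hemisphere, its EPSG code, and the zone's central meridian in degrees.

Zone 35S (EPSG:32735), central meridian 27°

UTM zone = ⌊(λ + 180)/6⌋ + 1; 28.5880° ∈ [24°, 30°) → zone 35.
Hemisphere: S (φ < 0).
Central meridian λ₀ = 6×35 − 183 = 27°.
EPSG code: 32735.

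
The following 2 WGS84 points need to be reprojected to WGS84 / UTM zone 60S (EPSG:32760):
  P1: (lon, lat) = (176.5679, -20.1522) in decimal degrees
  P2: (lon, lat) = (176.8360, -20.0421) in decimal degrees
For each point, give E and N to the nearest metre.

UTM zone 60S: λ₀ = 177°, k₀ = 0.9996.
P1 (-20.1522°, 176.5679°) → (454843.354, 7771617.431) m.
P2 (-20.0421°, 176.8360°) → (482849.290, 7783851.483) m.

P1: E 454843 m, N 7771617 m; P2: E 482849 m, N 7783851 m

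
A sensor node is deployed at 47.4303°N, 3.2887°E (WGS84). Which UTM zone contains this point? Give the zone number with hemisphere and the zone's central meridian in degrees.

UTM zone = ⌊(λ + 180)/6⌋ + 1; 3.2887° ∈ [0°, 6°) → zone 31.
Hemisphere: N (φ ≥ 0).
Central meridian λ₀ = 6×31 − 183 = 3°.

Zone 31N, central meridian 3°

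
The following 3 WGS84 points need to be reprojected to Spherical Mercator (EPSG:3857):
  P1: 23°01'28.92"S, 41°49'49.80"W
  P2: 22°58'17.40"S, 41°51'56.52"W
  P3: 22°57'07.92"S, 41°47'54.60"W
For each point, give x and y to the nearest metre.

Web Mercator: x = R·λ, y = R·ln tan(π/4+φ/2), R = 6378137 m.
P1 (-23.0247°, -41.8305°) → (-4656549.960, -2635005.958) m.
P2 (-22.9715°, -41.8657°) → (-4660468.406, -2628572.408) m.
P3 (-22.9522°, -41.7985°) → (-4652987.736, -2626239.059) m.

P1: x -4656550 m, y -2635006 m; P2: x -4660468 m, y -2628572 m; P3: x -4652988 m, y -2626239 m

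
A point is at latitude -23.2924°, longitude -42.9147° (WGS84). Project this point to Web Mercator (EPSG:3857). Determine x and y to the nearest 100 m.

Web Mercator is spherical with R = a = 6378137 m.
x = R·λ = 6378137 × -0.749002813 = -4777242.552 m.
y = R·ln tan(π/4 + φ/2) = 6378137 × -0.418212713 = -2667417.981 m.

x -4777200 m, y -2667400 m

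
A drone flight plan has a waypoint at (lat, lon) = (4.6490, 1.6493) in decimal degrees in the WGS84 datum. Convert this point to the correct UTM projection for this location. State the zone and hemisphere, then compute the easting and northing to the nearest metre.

Longitude 1.6493° lies in the 6° band [0°, 6°), giving zone 31; latitude is north of the equator, so 31N.
Zone 31 central meridian λ₀ = 6×31 − 183 = 3°; Δλ = -1.3507°.
Transverse Mercator on WGS84 with k₀ = 0.9996 gives E = 350178.321 m, N = 514008.647 m.

Zone 31N: E 350178 m, N 514009 m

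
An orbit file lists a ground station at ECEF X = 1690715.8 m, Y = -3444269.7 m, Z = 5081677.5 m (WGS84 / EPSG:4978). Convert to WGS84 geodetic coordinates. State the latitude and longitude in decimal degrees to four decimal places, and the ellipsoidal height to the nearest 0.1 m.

λ = atan2(Y, X) = -63.85459988°; p = √(X²+Y²) = 3836862.5 m.
Bowring's method on WGS84 (a = 6378137 m, b = 6356752.314 m) gives φ = 53.13060033°, h = 3000.409 m.

lat 53.1306°, lon -63.8546°, h 3000.4 m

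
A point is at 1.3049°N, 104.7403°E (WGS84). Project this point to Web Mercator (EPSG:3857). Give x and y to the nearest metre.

Web Mercator is spherical with R = a = 6378137 m.
x = R·λ = 6378137 × 1.828063095 = 11659636.862 m.
y = R·ln tan(π/4 + φ/2) = 6378137 × 0.022776771 = 145273.363 m.

x 11659637 m, y 145273 m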